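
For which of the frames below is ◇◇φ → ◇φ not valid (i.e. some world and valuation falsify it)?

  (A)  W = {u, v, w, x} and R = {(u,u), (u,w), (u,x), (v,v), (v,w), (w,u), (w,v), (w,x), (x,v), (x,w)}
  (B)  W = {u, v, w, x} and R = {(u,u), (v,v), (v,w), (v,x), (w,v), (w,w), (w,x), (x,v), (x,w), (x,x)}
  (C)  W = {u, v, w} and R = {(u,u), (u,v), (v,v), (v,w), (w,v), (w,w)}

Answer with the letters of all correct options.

The schema ◇◇φ → ◇φ is the dual of axiom 4; it is valid on a frame iff R is transitive.
(A) R is not transitive (u R w and w R v but not u R v), so the schema fails here.
(B) R is transitive (R is closed under composition), so the schema is valid here.
(C) R is not transitive (u R v and v R w but not u R w), so the schema fails here.

A, C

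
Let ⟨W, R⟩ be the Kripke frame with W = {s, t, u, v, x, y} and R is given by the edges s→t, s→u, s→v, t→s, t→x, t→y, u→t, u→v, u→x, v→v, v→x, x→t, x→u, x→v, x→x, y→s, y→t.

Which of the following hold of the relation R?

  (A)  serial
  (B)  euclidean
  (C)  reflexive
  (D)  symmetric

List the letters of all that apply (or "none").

A

(A) serial: every world has an R-successor.
(B) not euclidean: s R t and s R u but not t R u.
(C) not reflexive: not s R s.
(D) not symmetric: s R u but not u R s.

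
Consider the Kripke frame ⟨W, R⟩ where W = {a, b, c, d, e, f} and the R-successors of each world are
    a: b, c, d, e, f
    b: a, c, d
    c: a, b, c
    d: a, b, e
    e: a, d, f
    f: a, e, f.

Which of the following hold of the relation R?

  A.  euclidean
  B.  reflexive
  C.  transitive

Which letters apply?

(A) not euclidean: a R b and a R e but not b R e.
(B) not reflexive: not a R a.
(C) not transitive: a R b and b R a but not a R a.

none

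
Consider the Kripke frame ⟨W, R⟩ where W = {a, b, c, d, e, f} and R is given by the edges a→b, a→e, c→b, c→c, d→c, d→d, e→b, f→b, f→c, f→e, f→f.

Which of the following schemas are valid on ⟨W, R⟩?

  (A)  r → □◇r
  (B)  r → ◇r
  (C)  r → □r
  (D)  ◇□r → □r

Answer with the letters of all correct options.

R is not reflexive: not a R a.
R is not symmetric: a R b but not b R a.
R is not euclidean: a R b and a R e but not b R e.
R is not a subset of the identity: a R b with a ≠ b.
(A) axiom B: valid iff R is symmetric. R is not symmetric — not valid.
(B) r → ◇r is the dual of axiom T, which corresponds to reflexivity. R is not reflexive — not valid.
(C) r → □r is valid only on frames where every R-edge is a self-loop. Here R ⊄ identity — not valid.
(D) ◇□r → □r (the dual of axiom 5) characterises the euclidean frames. R is not euclidean — not valid.

none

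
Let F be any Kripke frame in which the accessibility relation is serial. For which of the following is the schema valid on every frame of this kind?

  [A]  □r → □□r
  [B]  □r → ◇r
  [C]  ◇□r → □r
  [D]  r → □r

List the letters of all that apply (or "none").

B

(A) □r → □□r is axiom 4, which corresponds to transitivity. Such an R need not be transitive — not valid.
(B) □r → ◇r (axiom D) characterises the serial frames. Every such R is serial — valid.
(C) ◇□r → □r is the dual of axiom 5; it is valid on a frame exactly when R is euclidean. Such an R need not be euclidean, so not valid.
(D) r → □r is valid only on frames where every R-edge is a self-loop. Such an R need not be a subset of the identity — not valid.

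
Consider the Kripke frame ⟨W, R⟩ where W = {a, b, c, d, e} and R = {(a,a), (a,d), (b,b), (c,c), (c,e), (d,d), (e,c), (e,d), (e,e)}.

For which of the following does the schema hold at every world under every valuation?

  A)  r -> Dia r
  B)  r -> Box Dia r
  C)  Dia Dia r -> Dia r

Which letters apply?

A

R is reflexive: each world relates to itself.
R is not symmetric: a R d but not d R a.
R is not transitive: c R e and e R d but not c R d.
(A) the dual of axiom T: valid iff R is reflexive. R is reflexive — valid.
(B) axiom B: valid iff R is symmetric. R is not symmetric — not valid.
(C) Dia Dia r -> Dia r (the dual of axiom 4) characterises the transitive frames. R is not transitive — not valid.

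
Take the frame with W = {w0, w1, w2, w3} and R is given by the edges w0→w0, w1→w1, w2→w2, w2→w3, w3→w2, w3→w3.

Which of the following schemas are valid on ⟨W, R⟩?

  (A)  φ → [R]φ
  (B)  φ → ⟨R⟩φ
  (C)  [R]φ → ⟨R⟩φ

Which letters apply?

B, C

R is reflexive: each world relates to itself.
R is serial: every world has an R-successor.
R is not a subset of the identity: w2 R w3 with w2 ≠ w3.
(A) φ → [R]φ is equivalent to ◇p→p; it holds exactly when R ⊆ identity. Here R ⊄ identity — not valid.
(B) the dual of axiom T: valid iff R is reflexive. R is reflexive — valid.
(C) [R]φ → ⟨R⟩φ (axiom D) characterises the serial frames. R is serial — valid.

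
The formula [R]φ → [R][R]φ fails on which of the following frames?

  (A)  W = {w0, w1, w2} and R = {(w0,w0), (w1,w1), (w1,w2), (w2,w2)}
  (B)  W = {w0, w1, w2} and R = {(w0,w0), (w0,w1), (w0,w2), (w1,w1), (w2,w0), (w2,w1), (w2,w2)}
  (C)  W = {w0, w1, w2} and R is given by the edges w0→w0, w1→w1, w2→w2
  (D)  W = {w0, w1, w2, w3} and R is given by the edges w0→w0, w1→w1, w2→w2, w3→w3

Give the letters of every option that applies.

The schema [R]φ → [R][R]φ is axiom 4; it is valid on a frame iff R is transitive.
(A) R is transitive (R is closed under composition), so the schema is valid here.
(B) R is transitive (R is closed under composition), so the schema is valid here.
(C) R is transitive (R is closed under composition), so the schema is valid here.
(D) R is transitive (R is closed under composition), so the schema is valid here.

none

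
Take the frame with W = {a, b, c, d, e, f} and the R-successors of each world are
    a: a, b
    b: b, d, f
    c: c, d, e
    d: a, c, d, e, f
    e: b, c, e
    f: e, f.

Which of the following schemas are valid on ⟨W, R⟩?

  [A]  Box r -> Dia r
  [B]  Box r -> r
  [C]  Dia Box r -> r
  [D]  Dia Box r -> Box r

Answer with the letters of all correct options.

A, B

R is reflexive: each world relates to itself.
R is not symmetric: a R b but not b R a.
R is not euclidean: a R b and a R a but not b R a.
R is serial: every world has an R-successor.
(A) axiom D: valid iff R is serial. R is serial — valid.
(B) Box r -> r (axiom T) characterises the reflexive frames. R is reflexive — valid.
(C) Dia Box r -> r (the dual of axiom B) characterises the symmetric frames. R is not symmetric — not valid.
(D) Dia Box r -> Box r is the dual of axiom 5, which corresponds to the euclidean property. R is not euclidean — not valid.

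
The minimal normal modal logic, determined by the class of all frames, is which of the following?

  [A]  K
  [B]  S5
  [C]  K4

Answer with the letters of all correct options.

A

(A) K is determined by exactly this class.
(B) S5 is determined by the class of reflexive, symmetric, and transitive frames.
(C) K4 is determined by the class of transitive frames.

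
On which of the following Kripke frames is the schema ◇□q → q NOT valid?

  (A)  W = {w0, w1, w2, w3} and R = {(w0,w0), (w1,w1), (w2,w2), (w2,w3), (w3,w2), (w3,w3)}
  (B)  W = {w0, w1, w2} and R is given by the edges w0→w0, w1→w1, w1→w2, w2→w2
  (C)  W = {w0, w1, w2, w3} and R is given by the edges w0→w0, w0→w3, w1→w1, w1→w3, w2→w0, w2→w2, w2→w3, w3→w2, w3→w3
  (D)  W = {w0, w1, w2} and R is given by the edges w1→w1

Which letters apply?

B, C

The schema ◇□q → q is the dual of axiom B; it is valid on a frame iff R is symmetric.
(A) R is symmetric (every R-edge is matched by its reverse), so the schema is valid here.
(B) R is not symmetric (w1 R w2 but not w2 R w1), so the schema fails here.
(C) R is not symmetric (w0 R w3 but not w3 R w0), so the schema fails here.
(D) R is symmetric (every R-edge is matched by its reverse), so the schema is valid here.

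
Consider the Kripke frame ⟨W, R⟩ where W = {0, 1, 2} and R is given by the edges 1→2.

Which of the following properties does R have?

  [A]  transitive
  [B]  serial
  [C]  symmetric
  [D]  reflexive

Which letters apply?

A

(A) transitive: R is closed under composition.
(B) not serial: 0 has no R-successor.
(C) not symmetric: 1 R 2 but not 2 R 1.
(D) not reflexive: not 0 R 0.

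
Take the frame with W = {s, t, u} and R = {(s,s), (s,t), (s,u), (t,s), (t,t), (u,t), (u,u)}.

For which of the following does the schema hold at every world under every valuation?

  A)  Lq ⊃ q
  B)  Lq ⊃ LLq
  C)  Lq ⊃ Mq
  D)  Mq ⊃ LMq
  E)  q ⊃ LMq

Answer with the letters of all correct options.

A, C

R is reflexive: each world relates to itself.
R is not symmetric: s R u but not u R s.
R is not transitive: t R s and s R u but not t R u.
R is not euclidean: s R t and s R u but not t R u.
R is serial: every world has an R-successor.
(A) Lq ⊃ q is axiom T, which corresponds to reflexivity. R is reflexive — valid.
(B) axiom 4: valid iff R is transitive. R is not transitive — not valid.
(C) Lq ⊃ Mq (axiom D) characterises the serial frames. R is serial — valid.
(D) Mq ⊃ LMq (axiom 5) characterises the euclidean frames. R is not euclidean — not valid.
(E) q ⊃ LMq is axiom B, which corresponds to symmetry. R is not symmetric — not valid.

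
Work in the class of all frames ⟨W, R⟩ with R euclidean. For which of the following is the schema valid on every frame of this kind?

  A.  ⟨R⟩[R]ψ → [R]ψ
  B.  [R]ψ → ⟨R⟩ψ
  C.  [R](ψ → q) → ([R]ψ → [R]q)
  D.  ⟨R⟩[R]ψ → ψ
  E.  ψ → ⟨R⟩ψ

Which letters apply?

A, C

(A) the dual of axiom 5: valid iff R is euclidean. Every such R is euclidean — valid.
(B) [R]ψ → ⟨R⟩ψ is axiom D, which corresponds to seriality. Such an R need not be serial — not valid.
(C) this is just K, valid on every normal frame.
(D) the dual of axiom B: valid iff R is symmetric. Such an R need not be symmetric — not valid.
(E) the dual of axiom T: valid iff R is reflexive. Such an R need not be reflexive — not valid.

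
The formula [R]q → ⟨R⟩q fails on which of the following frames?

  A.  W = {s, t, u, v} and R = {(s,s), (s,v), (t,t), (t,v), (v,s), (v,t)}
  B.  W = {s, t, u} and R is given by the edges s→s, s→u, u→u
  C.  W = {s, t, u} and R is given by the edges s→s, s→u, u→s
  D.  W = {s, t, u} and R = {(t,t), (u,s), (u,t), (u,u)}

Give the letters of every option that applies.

The schema [R]q → ⟨R⟩q is axiom D; it is valid on a frame iff R is serial.
(A) R is not serial (u has no R-successor), so the schema fails here.
(B) R is not serial (t has no R-successor), so the schema fails here.
(C) R is not serial (t has no R-successor), so the schema fails here.
(D) R is not serial (s has no R-successor), so the schema fails here.

A, B, C, D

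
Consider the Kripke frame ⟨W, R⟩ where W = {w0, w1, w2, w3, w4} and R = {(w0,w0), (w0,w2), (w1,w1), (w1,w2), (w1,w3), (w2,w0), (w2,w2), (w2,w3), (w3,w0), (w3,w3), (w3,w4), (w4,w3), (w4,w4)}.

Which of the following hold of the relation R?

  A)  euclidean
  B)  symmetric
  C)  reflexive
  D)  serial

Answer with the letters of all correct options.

(A) not euclidean: w1 R w2 and w1 R w1 but not w2 R w1.
(B) not symmetric: w1 R w2 but not w2 R w1.
(C) reflexive: each world relates to itself.
(D) serial: every world has an R-successor.

C, D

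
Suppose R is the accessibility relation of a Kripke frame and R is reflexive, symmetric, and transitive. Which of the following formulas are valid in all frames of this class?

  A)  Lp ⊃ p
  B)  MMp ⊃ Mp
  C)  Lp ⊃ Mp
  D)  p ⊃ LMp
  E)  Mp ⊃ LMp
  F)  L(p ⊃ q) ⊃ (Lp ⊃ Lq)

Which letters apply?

A relation that is reflexive, symmetric, and transitive is also euclidean and serial.
(A) Lp ⊃ p is axiom T; it is valid on a frame exactly when R is reflexive. Every such R is reflexive, so valid.
(B) MMp ⊃ Mp (the dual of axiom 4) characterises the transitive frames. Every such R is transitive — valid.
(C) Lp ⊃ Mp (axiom D) characterises the serial frames. Every such R is serial — valid.
(D) axiom B: valid iff R is symmetric. Every such R is symmetric — valid.
(E) axiom 5: valid iff R is euclidean. Every such R is euclidean — valid.
(F) L(p ⊃ q) ⊃ (Lp ⊃ Lq) is axiom K, valid on every Kripke frame — valid.

A, B, C, D, E, F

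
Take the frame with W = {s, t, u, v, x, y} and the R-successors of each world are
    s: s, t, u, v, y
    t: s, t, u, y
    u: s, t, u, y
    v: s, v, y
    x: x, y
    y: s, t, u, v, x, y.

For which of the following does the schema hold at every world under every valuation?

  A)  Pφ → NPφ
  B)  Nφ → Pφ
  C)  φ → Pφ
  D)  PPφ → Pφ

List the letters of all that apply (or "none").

B, C

R is reflexive: each world relates to itself.
R is not transitive: s R y and y R x but not s R x.
R is not euclidean: s R t and s R v but not t R v.
R is serial: every world has an R-successor.
(A) Pφ → NPφ is axiom 5; it is valid on a frame exactly when R is euclidean. R is not euclidean, so not valid.
(B) Nφ → Pφ is axiom D; it is valid on a frame exactly when R is serial. R is serial, so valid.
(C) φ → Pφ (the dual of axiom T) characterises the reflexive frames. R is reflexive — valid.
(D) the dual of axiom 4: valid iff R is transitive. R is not transitive — not valid.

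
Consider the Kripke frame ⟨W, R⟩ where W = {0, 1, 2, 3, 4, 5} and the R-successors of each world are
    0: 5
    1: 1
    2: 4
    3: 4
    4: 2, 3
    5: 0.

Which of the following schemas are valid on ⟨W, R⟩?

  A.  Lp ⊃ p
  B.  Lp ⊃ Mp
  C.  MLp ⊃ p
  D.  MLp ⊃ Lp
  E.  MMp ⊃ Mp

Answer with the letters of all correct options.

B, C

R is not reflexive: not 0 R 0.
R is symmetric: every R-edge is matched by its reverse.
R is not transitive: 0 R 5 and 5 R 0 but not 0 R 0.
R is not euclidean: 4 R 2 and 4 R 3 but not 2 R 3.
R is serial: every world has an R-successor.
(A) Lp ⊃ p is axiom T; it is valid on a frame exactly when R is reflexive. R is not reflexive, so not valid.
(B) Lp ⊃ Mp is axiom D, which corresponds to seriality. R is serial — valid.
(C) MLp ⊃ p is the dual of axiom B, which corresponds to symmetry. R is symmetric — valid.
(D) MLp ⊃ Lp (the dual of axiom 5) characterises the euclidean frames. R is not euclidean — not valid.
(E) MMp ⊃ Mp is the dual of axiom 4, which corresponds to transitivity. R is not transitive — not valid.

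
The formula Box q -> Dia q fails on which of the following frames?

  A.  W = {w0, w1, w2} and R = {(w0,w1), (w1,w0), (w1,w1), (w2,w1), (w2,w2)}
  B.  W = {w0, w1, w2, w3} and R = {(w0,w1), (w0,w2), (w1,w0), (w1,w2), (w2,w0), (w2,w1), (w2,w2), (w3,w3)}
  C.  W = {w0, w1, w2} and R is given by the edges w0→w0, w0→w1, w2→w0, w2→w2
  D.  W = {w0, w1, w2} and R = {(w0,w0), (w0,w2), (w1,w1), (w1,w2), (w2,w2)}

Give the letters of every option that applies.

The schema Box q -> Dia q is axiom D; it is valid on a frame iff R is serial.
(A) R is serial (every world has an R-successor), so the schema is valid here.
(B) R is serial (every world has an R-successor), so the schema is valid here.
(C) R is not serial (w1 has no R-successor), so the schema fails here.
(D) R is serial (every world has an R-successor), so the schema is valid here.

C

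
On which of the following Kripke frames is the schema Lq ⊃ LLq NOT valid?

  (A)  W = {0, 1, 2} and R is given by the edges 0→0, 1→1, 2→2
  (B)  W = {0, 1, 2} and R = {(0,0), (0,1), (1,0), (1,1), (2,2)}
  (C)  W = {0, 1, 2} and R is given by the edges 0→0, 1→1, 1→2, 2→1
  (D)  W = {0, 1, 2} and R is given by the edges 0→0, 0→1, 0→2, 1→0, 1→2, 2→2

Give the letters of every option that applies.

The schema Lq ⊃ LLq is axiom 4; it is valid on a frame iff R is transitive.
(A) R is transitive (R is closed under composition), so the schema is valid here.
(B) R is transitive (R is closed under composition), so the schema is valid here.
(C) R is not transitive (2 R 1 and 1 R 2 but not 2 R 2), so the schema fails here.
(D) R is not transitive (1 R 0 and 0 R 1 but not 1 R 1), so the schema fails here.

C, D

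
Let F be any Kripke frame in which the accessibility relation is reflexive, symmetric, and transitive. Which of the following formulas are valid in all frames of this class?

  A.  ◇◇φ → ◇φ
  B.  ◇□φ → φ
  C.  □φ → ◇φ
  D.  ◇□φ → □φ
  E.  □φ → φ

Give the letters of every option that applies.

A, B, C, D, E

A relation that is reflexive, symmetric, and transitive is also euclidean and serial.
(A) ◇◇φ → ◇φ (the dual of axiom 4) characterises the transitive frames. Every such R is transitive — valid.
(B) ◇□φ → φ is the dual of axiom B; it is valid on a frame exactly when R is symmetric. Every such R is symmetric, so valid.
(C) □φ → ◇φ is axiom D; it is valid on a frame exactly when R is serial. Every such R is serial, so valid.
(D) ◇□φ → □φ is the dual of axiom 5, which corresponds to the euclidean property. Every such R is euclidean — valid.
(E) □φ → φ (axiom T) characterises the reflexive frames. Every such R is reflexive — valid.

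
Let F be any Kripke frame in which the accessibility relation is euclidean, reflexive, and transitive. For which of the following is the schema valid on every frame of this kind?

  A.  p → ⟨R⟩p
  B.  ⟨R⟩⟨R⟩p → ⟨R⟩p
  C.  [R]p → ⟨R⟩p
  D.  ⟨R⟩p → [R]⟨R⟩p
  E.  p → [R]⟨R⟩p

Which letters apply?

A relation that is euclidean, reflexive, and transitive is also serial and symmetric.
(A) p → ⟨R⟩p is the dual of axiom T; it is valid on a frame exactly when R is reflexive. Every such R is reflexive, so valid.
(B) ⟨R⟩⟨R⟩p → ⟨R⟩p is the dual of axiom 4; it is valid on a frame exactly when R is transitive. Every such R is transitive, so valid.
(C) [R]p → ⟨R⟩p is axiom D, which corresponds to seriality. Every such R is serial — valid.
(D) ⟨R⟩p → [R]⟨R⟩p is axiom 5; it is valid on a frame exactly when R is euclidean. Every such R is euclidean, so valid.
(E) p → [R]⟨R⟩p (axiom B) characterises the symmetric frames. Every such R is symmetric — valid.

A, B, C, D, E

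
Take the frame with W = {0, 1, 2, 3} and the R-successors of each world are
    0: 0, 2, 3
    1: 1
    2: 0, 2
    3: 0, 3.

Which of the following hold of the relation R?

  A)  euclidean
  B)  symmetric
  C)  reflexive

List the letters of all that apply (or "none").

B, C

(A) not euclidean: 0 R 2 and 0 R 3 but not 2 R 3.
(B) symmetric: every R-edge is matched by its reverse.
(C) reflexive: each world relates to itself.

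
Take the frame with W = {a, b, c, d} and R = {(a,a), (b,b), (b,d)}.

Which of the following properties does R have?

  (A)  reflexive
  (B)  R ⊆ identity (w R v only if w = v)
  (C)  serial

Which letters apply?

none

(A) not reflexive: not c R c.
(B) not ⊆ identity: b R d with b ≠ d.
(C) not serial: c has no R-successor.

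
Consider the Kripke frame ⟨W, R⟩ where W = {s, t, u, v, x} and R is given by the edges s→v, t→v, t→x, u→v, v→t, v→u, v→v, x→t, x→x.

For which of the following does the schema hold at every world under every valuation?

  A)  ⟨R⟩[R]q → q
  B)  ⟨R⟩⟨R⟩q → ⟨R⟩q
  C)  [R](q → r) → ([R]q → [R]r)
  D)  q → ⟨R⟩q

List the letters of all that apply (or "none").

R is not reflexive: not s R s.
R is not symmetric: s R v but not v R s.
R is not transitive: s R v and v R t but not s R t.
(A) ⟨R⟩[R]q → q is the dual of axiom B, which corresponds to symmetry. R is not symmetric — not valid.
(B) ⟨R⟩⟨R⟩q → ⟨R⟩q is the dual of axiom 4, which corresponds to transitivity. R is not transitive — not valid.
(C) [R](q → r) → ([R]q → [R]r) is the K axiom; it holds on all frames — valid.
(D) q → ⟨R⟩q is the dual of axiom T, which corresponds to reflexivity. R is not reflexive — not valid.

C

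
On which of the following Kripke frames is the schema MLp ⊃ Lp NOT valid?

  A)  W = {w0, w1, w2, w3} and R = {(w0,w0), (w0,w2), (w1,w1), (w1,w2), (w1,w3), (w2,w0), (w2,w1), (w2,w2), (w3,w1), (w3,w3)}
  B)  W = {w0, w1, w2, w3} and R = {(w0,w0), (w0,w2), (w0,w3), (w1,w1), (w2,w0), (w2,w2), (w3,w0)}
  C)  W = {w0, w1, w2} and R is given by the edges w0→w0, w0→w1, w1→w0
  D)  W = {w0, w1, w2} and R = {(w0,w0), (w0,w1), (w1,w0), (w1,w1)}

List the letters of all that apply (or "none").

The schema MLp ⊃ Lp is the dual of axiom 5; it is valid on a frame iff R is euclidean.
(A) R is not euclidean (w1 R w2 and w1 R w3 but not w2 R w3), so the schema fails here.
(B) R is not euclidean (w0 R w2 and w0 R w3 but not w2 R w3), so the schema fails here.
(C) R is not euclidean (w0 R w1 and w0 R w1 but not w1 R w1), so the schema fails here.
(D) R is euclidean (any two R-successors of the same world are R-related), so the schema is valid here.

A, B, C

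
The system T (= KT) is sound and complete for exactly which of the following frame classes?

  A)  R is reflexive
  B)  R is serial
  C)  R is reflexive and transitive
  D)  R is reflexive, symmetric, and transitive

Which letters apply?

A

(A) T (= KT) is sound and complete for exactly this class.
(B) this class determines D, not T (= KT).
(C) this class determines S4, not T (= KT).
(D) this class determines S5, not T (= KT).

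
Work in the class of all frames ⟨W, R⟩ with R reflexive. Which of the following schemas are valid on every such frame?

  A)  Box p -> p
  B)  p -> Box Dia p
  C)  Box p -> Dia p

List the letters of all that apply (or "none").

A reflexive relation is serial.
(A) Box p -> p (axiom T) characterises the reflexive frames. Every such R is reflexive — valid.
(B) axiom B: valid iff R is symmetric. Such an R need not be symmetric — not valid.
(C) Box p -> Dia p (axiom D) characterises the serial frames. Every such R is serial — valid.

A, C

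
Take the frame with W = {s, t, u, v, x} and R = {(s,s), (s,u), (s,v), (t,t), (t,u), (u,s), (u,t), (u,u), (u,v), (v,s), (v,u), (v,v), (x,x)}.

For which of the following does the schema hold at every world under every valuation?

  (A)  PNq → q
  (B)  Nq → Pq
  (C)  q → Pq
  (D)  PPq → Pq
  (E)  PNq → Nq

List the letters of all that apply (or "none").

R is reflexive: each world relates to itself.
R is symmetric: every R-edge is matched by its reverse.
R is not transitive: s R u and u R t but not s R t.
R is not euclidean: u R s and u R t but not s R t.
R is serial: every world has an R-successor.
(A) PNq → q (the dual of axiom B) characterises the symmetric frames. R is symmetric — valid.
(B) Nq → Pq is axiom D, which corresponds to seriality. R is serial — valid.
(C) q → Pq is the dual of axiom T; it is valid on a frame exactly when R is reflexive. R is reflexive, so valid.
(D) PPq → Pq is the dual of axiom 4; it is valid on a frame exactly when R is transitive. R is not transitive, so not valid.
(E) PNq → Nq is the dual of axiom 5; it is valid on a frame exactly when R is euclidean. R is not euclidean, so not valid.

A, B, C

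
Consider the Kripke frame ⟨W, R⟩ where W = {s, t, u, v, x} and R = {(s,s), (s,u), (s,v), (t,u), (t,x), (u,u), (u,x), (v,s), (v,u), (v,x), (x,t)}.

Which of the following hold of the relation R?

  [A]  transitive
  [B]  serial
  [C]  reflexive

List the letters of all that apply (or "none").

(A) not transitive: s R u and u R x but not s R x.
(B) serial: every world has an R-successor.
(C) not reflexive: not t R t.

B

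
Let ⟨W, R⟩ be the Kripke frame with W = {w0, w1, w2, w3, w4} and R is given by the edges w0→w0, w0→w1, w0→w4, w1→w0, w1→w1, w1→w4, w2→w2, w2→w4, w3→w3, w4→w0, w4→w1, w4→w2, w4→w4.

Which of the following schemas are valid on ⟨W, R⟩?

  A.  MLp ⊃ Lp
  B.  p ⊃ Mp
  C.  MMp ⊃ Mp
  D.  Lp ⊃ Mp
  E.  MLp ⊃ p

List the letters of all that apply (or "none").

R is reflexive: each world relates to itself.
R is symmetric: every R-edge is matched by its reverse.
R is not transitive: w0 R w4 and w4 R w2 but not w0 R w2.
R is not euclidean: w4 R w0 and w4 R w2 but not w0 R w2.
R is serial: every world has an R-successor.
(A) MLp ⊃ Lp (the dual of axiom 5) characterises the euclidean frames. R is not euclidean — not valid.
(B) the dual of axiom T: valid iff R is reflexive. R is reflexive — valid.
(C) the dual of axiom 4: valid iff R is transitive. R is not transitive — not valid.
(D) Lp ⊃ Mp is axiom D; it is valid on a frame exactly when R is serial. R is serial, so valid.
(E) MLp ⊃ p (the dual of axiom B) characterises the symmetric frames. R is symmetric — valid.

B, D, E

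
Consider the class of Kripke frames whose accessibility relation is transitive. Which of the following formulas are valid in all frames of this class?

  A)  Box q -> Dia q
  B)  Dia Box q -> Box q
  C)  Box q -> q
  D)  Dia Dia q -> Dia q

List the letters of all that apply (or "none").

(A) axiom D: valid iff R is serial. Such an R need not be serial — not valid.
(B) Dia Box q -> Box q (the dual of axiom 5) characterises the euclidean frames. Such an R need not be euclidean — not valid.
(C) Box q -> q (axiom T) characterises the reflexive frames. Such an R need not be reflexive — not valid.
(D) Dia Dia q -> Dia q (the dual of axiom 4) characterises the transitive frames. Every such R is transitive — valid.

D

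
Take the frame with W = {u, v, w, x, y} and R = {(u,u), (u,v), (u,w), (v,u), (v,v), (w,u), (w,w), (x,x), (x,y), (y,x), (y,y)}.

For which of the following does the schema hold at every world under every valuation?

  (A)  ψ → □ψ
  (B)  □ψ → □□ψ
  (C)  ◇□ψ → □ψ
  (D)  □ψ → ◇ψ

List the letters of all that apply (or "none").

R is not transitive: v R u and u R w but not v R w.
R is not euclidean: u R v and u R w but not v R w.
R is serial: every world has an R-successor.
R is not a subset of the identity: u R v with u ≠ v.
(A) ψ → □ψ is valid only on frames where every R-edge is a self-loop. Here R ⊄ identity — not valid.
(B) □ψ → □□ψ (axiom 4) characterises the transitive frames. R is not transitive — not valid.
(C) ◇□ψ → □ψ (the dual of axiom 5) characterises the euclidean frames. R is not euclidean — not valid.
(D) □ψ → ◇ψ is axiom D; it is valid on a frame exactly when R is serial. R is serial, so valid.

D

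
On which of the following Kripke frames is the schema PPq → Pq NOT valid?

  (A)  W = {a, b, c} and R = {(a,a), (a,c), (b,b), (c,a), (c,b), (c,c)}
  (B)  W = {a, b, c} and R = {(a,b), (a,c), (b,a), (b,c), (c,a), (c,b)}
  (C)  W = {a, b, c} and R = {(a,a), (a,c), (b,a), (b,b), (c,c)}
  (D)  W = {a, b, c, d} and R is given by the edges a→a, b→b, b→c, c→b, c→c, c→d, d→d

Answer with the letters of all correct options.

The schema PPq → Pq is the dual of axiom 4; it is valid on a frame iff R is transitive.
(A) R is not transitive (a R c and c R b but not a R b), so the schema fails here.
(B) R is not transitive (a R b and b R a but not a R a), so the schema fails here.
(C) R is not transitive (b R a and a R c but not b R c), so the schema fails here.
(D) R is not transitive (b R c and c R d but not b R d), so the schema fails here.

A, B, C, D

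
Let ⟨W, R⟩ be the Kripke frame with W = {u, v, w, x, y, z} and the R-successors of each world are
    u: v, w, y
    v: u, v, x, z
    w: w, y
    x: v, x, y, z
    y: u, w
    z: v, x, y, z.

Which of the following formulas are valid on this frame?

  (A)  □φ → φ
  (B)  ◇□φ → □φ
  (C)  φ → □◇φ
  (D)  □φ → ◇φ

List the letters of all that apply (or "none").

D

R is not reflexive: not u R u.
R is not symmetric: u R w but not w R u.
R is not euclidean: u R v and u R w but not v R w.
R is serial: every world has an R-successor.
(A) □φ → φ is axiom T; it is valid on a frame exactly when R is reflexive. R is not reflexive, so not valid.
(B) ◇□φ → □φ is the dual of axiom 5; it is valid on a frame exactly when R is euclidean. R is not euclidean, so not valid.
(C) φ → □◇φ (axiom B) characterises the symmetric frames. R is not symmetric — not valid.
(D) axiom D: valid iff R is serial. R is serial — valid.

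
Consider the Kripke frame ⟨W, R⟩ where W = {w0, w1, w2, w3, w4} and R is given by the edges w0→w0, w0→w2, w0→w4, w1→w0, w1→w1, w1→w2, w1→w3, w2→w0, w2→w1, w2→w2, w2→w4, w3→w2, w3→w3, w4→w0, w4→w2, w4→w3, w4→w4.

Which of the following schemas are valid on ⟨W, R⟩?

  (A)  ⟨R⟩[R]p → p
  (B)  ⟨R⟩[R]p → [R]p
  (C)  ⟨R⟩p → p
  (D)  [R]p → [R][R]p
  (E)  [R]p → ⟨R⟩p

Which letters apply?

E

R is not symmetric: w1 R w0 but not w0 R w1.
R is not transitive: w0 R w2 and w2 R w1 but not w0 R w1.
R is not euclidean: w1 R w0 and w1 R w1 but not w0 R w1.
R is serial: every world has an R-successor.
R is not a subset of the identity: w0 R w2 with w0 ≠ w2.
(A) ⟨R⟩[R]p → p is the dual of axiom B; it is valid on a frame exactly when R is symmetric. R is not symmetric, so not valid.
(B) ⟨R⟩[R]p → [R]p (the dual of axiom 5) characterises the euclidean frames. R is not euclidean — not valid.
(C) ⟨R⟩p → p (the converse of T) corresponds to R being a subset of the identity. Here R ⊄ identity, so not valid.
(D) axiom 4: valid iff R is transitive. R is not transitive — not valid.
(E) [R]p → ⟨R⟩p is axiom D, which corresponds to seriality. R is serial — valid.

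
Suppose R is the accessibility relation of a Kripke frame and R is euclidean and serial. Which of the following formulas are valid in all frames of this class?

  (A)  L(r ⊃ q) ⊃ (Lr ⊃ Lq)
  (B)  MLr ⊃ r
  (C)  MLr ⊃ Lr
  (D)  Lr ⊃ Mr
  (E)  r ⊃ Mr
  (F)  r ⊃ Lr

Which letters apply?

(A) L(r ⊃ q) ⊃ (Lr ⊃ Lq) is axiom K, valid on every Kripke frame — valid.
(B) MLr ⊃ r is the dual of axiom B; it is valid on a frame exactly when R is symmetric. Such an R need not be symmetric, so not valid.
(C) MLr ⊃ Lr is the dual of axiom 5; it is valid on a frame exactly when R is euclidean. Every such R is euclidean, so valid.
(D) Lr ⊃ Mr is axiom D, which corresponds to seriality. Every such R is serial — valid.
(E) the dual of axiom T: valid iff R is reflexive. Such an R need not be reflexive — not valid.
(F) r ⊃ Lr is valid only on frames where every R-edge is a self-loop. Such an R need not be a subset of the identity — not valid.

A, C, D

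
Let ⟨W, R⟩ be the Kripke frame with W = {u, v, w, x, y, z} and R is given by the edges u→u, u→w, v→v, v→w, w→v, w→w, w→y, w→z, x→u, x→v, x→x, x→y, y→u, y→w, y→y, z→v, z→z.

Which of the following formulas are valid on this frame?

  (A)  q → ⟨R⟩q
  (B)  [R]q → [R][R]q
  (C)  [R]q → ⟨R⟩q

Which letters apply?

A, C

R is reflexive: each world relates to itself.
R is not transitive: u R w and w R v but not u R v.
R is serial: every world has an R-successor.
(A) q → ⟨R⟩q is the dual of axiom T; it is valid on a frame exactly when R is reflexive. R is reflexive, so valid.
(B) axiom 4: valid iff R is transitive. R is not transitive — not valid.
(C) [R]q → ⟨R⟩q is axiom D, which corresponds to seriality. R is serial — valid.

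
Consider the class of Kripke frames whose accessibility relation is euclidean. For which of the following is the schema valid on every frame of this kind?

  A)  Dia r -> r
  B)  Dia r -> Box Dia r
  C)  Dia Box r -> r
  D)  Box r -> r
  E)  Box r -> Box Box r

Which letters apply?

(A) Dia r -> r is the converse of T; it holds exactly when R ⊆ identity. Such an R need not be a subset of the identity — not valid.
(B) axiom 5: valid iff R is euclidean. Every such R is euclidean — valid.
(C) the dual of axiom B: valid iff R is symmetric. Such an R need not be symmetric — not valid.
(D) axiom T: valid iff R is reflexive. Such an R need not be reflexive — not valid.
(E) Box r -> Box Box r (axiom 4) characterises the transitive frames. Such an R need not be transitive — not valid.

B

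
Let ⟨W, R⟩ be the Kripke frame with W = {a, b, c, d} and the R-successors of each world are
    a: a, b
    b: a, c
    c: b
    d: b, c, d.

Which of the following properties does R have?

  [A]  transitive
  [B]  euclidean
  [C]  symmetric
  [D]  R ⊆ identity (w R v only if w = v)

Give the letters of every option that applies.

none

(A) not transitive: a R b and b R c but not a R c.
(B) not euclidean: b R a and b R c but not a R c.
(C) not symmetric: d R b but not b R d.
(D) not ⊆ identity: a R b with a ≠ b.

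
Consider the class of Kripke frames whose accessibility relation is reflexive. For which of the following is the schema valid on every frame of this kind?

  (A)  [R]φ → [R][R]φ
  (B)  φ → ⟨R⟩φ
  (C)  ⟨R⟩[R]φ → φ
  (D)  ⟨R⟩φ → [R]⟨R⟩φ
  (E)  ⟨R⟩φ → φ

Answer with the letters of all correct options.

B

A reflexive relation is serial.
(A) [R]φ → [R][R]φ (axiom 4) characterises the transitive frames. Such an R need not be transitive — not valid.
(B) φ → ⟨R⟩φ (the dual of axiom T) characterises the reflexive frames. Every such R is reflexive — valid.
(C) ⟨R⟩[R]φ → φ is the dual of axiom B; it is valid on a frame exactly when R is symmetric. Such an R need not be symmetric, so not valid.
(D) ⟨R⟩φ → [R]⟨R⟩φ (axiom 5) characterises the euclidean frames. Such an R need not be euclidean — not valid.
(E) ⟨R⟩φ → φ (the converse of T) corresponds to R being a subset of the identity. Such an R need not be a subset of the identity, so not valid.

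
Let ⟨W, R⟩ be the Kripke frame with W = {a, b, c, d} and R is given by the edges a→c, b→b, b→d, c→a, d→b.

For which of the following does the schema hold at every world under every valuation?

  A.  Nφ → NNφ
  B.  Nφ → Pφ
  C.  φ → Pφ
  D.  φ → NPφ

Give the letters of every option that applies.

R is not reflexive: not a R a.
R is symmetric: every R-edge is matched by its reverse.
R is not transitive: a R c and c R a but not a R a.
R is serial: every world has an R-successor.
(A) axiom 4: valid iff R is transitive. R is not transitive — not valid.
(B) Nφ → Pφ is axiom D; it is valid on a frame exactly when R is serial. R is serial, so valid.
(C) the dual of axiom T: valid iff R is reflexive. R is not reflexive — not valid.
(D) φ → NPφ is axiom B, which corresponds to symmetry. R is symmetric — valid.

B, D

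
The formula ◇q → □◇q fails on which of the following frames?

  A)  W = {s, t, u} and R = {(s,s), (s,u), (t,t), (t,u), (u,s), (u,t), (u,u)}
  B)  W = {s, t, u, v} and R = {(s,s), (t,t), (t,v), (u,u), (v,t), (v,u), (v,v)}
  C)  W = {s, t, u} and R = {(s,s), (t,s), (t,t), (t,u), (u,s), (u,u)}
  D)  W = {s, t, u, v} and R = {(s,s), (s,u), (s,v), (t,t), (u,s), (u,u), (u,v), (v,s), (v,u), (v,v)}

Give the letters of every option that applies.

A, B, C

The schema ◇q → □◇q is axiom 5; it is valid on a frame iff R is euclidean.
(A) R is not euclidean (u R s and u R t but not s R t), so the schema fails here.
(B) R is not euclidean (v R t and v R u but not t R u), so the schema fails here.
(C) R is not euclidean (t R s and t R t but not s R t), so the schema fails here.
(D) R is euclidean (any two R-successors of the same world are R-related), so the schema is valid here.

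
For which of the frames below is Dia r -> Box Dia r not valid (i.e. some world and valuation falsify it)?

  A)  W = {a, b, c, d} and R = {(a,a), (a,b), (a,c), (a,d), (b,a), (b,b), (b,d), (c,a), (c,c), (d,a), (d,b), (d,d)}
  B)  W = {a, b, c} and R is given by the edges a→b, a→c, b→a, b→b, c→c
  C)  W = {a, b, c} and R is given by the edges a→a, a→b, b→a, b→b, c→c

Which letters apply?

A, B

The schema Dia r -> Box Dia r is axiom 5; it is valid on a frame iff R is euclidean.
(A) R is not euclidean (a R b and a R c but not b R c), so the schema fails here.
(B) R is not euclidean (a R b and a R c but not b R c), so the schema fails here.
(C) R is euclidean (any two R-successors of the same world are R-related), so the schema is valid here.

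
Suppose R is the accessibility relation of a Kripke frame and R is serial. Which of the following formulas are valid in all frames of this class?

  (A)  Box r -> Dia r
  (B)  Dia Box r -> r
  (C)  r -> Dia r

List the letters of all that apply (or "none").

(A) Box r -> Dia r is axiom D, which corresponds to seriality. Every such R is serial — valid.
(B) the dual of axiom B: valid iff R is symmetric. Such an R need not be symmetric — not valid.
(C) the dual of axiom T: valid iff R is reflexive. Such an R need not be reflexive — not valid.

A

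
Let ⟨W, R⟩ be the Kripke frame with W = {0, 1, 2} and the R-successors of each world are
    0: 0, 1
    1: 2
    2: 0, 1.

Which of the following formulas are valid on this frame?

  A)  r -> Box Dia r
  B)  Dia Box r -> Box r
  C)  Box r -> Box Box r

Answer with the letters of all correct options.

R is not symmetric: 0 R 1 but not 1 R 0.
R is not transitive: 0 R 1 and 1 R 2 but not 0 R 2.
R is not euclidean: 0 R 1 and 0 R 0 but not 1 R 0.
(A) r -> Box Dia r is axiom B; it is valid on a frame exactly when R is symmetric. R is not symmetric, so not valid.
(B) the dual of axiom 5: valid iff R is euclidean. R is not euclidean — not valid.
(C) axiom 4: valid iff R is transitive. R is not transitive — not valid.

none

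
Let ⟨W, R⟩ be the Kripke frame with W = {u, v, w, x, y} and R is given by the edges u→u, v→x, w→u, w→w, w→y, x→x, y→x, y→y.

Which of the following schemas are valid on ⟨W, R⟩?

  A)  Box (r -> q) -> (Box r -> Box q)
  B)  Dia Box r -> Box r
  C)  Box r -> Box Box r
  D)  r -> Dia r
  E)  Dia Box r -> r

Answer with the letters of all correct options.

R is not reflexive: not v R v.
R is not symmetric: v R x but not x R v.
R is not transitive: w R y and y R x but not w R x.
R is not euclidean: w R u and w R w but not u R w.
(A) Box (r -> q) -> (Box r -> Box q) is the K axiom; it holds on all frames — valid.
(B) Dia Box r -> Box r is the dual of axiom 5; it is valid on a frame exactly when R is euclidean. R is not euclidean, so not valid.
(C) axiom 4: valid iff R is transitive. R is not transitive — not valid.
(D) r -> Dia r is the dual of axiom T, which corresponds to reflexivity. R is not reflexive — not valid.
(E) the dual of axiom B: valid iff R is symmetric. R is not symmetric — not valid.

A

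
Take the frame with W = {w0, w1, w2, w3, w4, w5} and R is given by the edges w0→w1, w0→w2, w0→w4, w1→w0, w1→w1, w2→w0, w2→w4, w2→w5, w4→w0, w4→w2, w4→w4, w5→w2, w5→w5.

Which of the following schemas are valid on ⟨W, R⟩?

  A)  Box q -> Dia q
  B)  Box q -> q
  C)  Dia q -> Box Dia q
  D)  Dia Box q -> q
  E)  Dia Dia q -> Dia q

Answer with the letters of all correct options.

D

R is not reflexive: not w0 R w0.
R is symmetric: every R-edge is matched by its reverse.
R is not transitive: w0 R w1 and w1 R w0 but not w0 R w0.
R is not euclidean: w0 R w1 and w0 R w2 but not w1 R w2.
R is not serial: w3 has no R-successor.
(A) Box q -> Dia q is axiom D, which corresponds to seriality. R is not serial — not valid.
(B) Box q -> q is axiom T; it is valid on a frame exactly when R is reflexive. R is not reflexive, so not valid.
(C) Dia q -> Box Dia q (axiom 5) characterises the euclidean frames. R is not euclidean — not valid.
(D) Dia Box q -> q (the dual of axiom B) characterises the symmetric frames. R is symmetric — valid.
(E) Dia Dia q -> Dia q is the dual of axiom 4; it is valid on a frame exactly when R is transitive. R is not transitive, so not valid.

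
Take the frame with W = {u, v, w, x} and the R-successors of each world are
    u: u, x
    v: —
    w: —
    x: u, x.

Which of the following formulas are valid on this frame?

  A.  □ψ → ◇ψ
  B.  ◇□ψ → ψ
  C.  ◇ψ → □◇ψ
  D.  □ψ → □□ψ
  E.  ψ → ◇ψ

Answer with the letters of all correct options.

B, C, D

R is not reflexive: not v R v.
R is symmetric: every R-edge is matched by its reverse.
R is transitive: R is closed under composition.
R is euclidean: any two R-successors of the same world are R-related.
R is not serial: v has no R-successor.
(A) axiom D: valid iff R is serial. R is not serial — not valid.
(B) the dual of axiom B: valid iff R is symmetric. R is symmetric — valid.
(C) axiom 5: valid iff R is euclidean. R is euclidean — valid.
(D) axiom 4: valid iff R is transitive. R is transitive — valid.
(E) ψ → ◇ψ (the dual of axiom T) characterises the reflexive frames. R is not reflexive — not valid.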